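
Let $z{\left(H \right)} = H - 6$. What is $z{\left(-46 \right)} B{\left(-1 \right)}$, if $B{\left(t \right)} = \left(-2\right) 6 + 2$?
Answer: $520$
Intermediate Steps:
$B{\left(t \right)} = -10$ ($B{\left(t \right)} = -12 + 2 = -10$)
$z{\left(H \right)} = -6 + H$ ($z{\left(H \right)} = H - 6 = -6 + H$)
$z{\left(-46 \right)} B{\left(-1 \right)} = \left(-6 - 46\right) \left(-10\right) = \left(-52\right) \left(-10\right) = 520$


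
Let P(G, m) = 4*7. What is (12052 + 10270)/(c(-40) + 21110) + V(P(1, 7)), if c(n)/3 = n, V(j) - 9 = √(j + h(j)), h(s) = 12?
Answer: 105616/10495 + 2*√10 ≈ 16.388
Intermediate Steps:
P(G, m) = 28
V(j) = 9 + √(12 + j) (V(j) = 9 + √(j + 12) = 9 + √(12 + j))
c(n) = 3*n
(12052 + 10270)/(c(-40) + 21110) + V(P(1, 7)) = (12052 + 10270)/(3*(-40) + 21110) + (9 + √(12 + 28)) = 22322/(-120 + 21110) + (9 + √40) = 22322/20990 + (9 + 2*√10) = 22322*(1/20990) + (9 + 2*√10) = 11161/10495 + (9 + 2*√10) = 105616/10495 + 2*√10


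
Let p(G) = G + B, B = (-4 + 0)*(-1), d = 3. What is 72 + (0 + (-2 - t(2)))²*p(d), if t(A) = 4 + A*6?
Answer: 2340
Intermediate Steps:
t(A) = 4 + 6*A
B = 4 (B = -4*(-1) = 4)
p(G) = 4 + G (p(G) = G + 4 = 4 + G)
72 + (0 + (-2 - t(2)))²*p(d) = 72 + (0 + (-2 - (4 + 6*2)))²*(4 + 3) = 72 + (0 + (-2 - (4 + 12)))²*7 = 72 + (0 + (-2 - 1*16))²*7 = 72 + (0 + (-2 - 16))²*7 = 72 + (0 - 18)²*7 = 72 + (-18)²*7 = 72 + 324*7 = 72 + 2268 = 2340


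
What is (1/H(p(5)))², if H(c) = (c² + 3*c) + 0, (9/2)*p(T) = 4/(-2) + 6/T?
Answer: 4100625/1032256 ≈ 3.9725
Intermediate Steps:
p(T) = -4/9 + 4/(3*T) (p(T) = 2*(4/(-2) + 6/T)/9 = 2*(4*(-½) + 6/T)/9 = 2*(-2 + 6/T)/9 = -4/9 + 4/(3*T))
H(c) = c² + 3*c
(1/H(p(5)))² = (1/(((4/9)*(3 - 1*5)/5)*(3 + (4/9)*(3 - 1*5)/5)))² = (1/(((4/9)*(⅕)*(3 - 5))*(3 + (4/9)*(⅕)*(3 - 5))))² = (1/(((4/9)*(⅕)*(-2))*(3 + (4/9)*(⅕)*(-2))))² = (1/(-8*(3 - 8/45)/45))² = (1/(-8/45*127/45))² = (1/(-1016/2025))² = (-2025/1016)² = 4100625/1032256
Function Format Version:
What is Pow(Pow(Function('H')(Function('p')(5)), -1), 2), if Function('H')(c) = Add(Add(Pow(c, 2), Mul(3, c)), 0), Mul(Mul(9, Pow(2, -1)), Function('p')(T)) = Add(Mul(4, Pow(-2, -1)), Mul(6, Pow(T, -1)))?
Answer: Rational(4100625, 1032256) ≈ 3.9725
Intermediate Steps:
Function('p')(T) = Add(Rational(-4, 9), Mul(Rational(4, 3), Pow(T, -1))) (Function('p')(T) = Mul(Rational(2, 9), Add(Mul(4, Pow(-2, -1)), Mul(6, Pow(T, -1)))) = Mul(Rational(2, 9), Add(Mul(4, Rational(-1, 2)), Mul(6, Pow(T, -1)))) = Mul(Rational(2, 9), Add(-2, Mul(6, Pow(T, -1)))) = Add(Rational(-4, 9), Mul(Rational(4, 3), Pow(T, -1))))
Function('H')(c) = Add(Pow(c, 2), Mul(3, c))
Pow(Pow(Function('H')(Function('p')(5)), -1), 2) = Pow(Pow(Mul(Mul(Rational(4, 9), Pow(5, -1), Add(3, Mul(-1, 5))), Add(3, Mul(Rational(4, 9), Pow(5, -1), Add(3, Mul(-1, 5))))), -1), 2) = Pow(Pow(Mul(Mul(Rational(4, 9), Rational(1, 5), Add(3, -5)), Add(3, Mul(Rational(4, 9), Rational(1, 5), Add(3, -5)))), -1), 2) = Pow(Pow(Mul(Mul(Rational(4, 9), Rational(1, 5), -2), Add(3, Mul(Rational(4, 9), Rational(1, 5), -2))), -1), 2) = Pow(Pow(Mul(Rational(-8, 45), Add(3, Rational(-8, 45))), -1), 2) = Pow(Pow(Mul(Rational(-8, 45), Rational(127, 45)), -1), 2) = Pow(Pow(Rational(-1016, 2025), -1), 2) = Pow(Rational(-2025, 1016), 2) = Rational(4100625, 1032256)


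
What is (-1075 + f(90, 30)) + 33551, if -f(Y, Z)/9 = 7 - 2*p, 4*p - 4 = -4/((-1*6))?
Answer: 32434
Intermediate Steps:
p = 7/6 (p = 1 + (-4/((-1*6)))/4 = 1 + (-4/(-6))/4 = 1 + (-4*(-⅙))/4 = 1 + (¼)*(⅔) = 1 + ⅙ = 7/6 ≈ 1.1667)
f(Y, Z) = -42 (f(Y, Z) = -9*(7 - 2*7/6) = -9*(7 - 7/3) = -9*14/3 = -42)
(-1075 + f(90, 30)) + 33551 = (-1075 - 42) + 33551 = -1117 + 33551 = 32434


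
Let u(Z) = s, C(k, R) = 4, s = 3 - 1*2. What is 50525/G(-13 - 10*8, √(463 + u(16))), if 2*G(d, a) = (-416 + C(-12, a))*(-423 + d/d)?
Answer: 50525/86932 ≈ 0.58120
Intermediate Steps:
s = 1 (s = 3 - 2 = 1)
u(Z) = 1
G(d, a) = 86932 (G(d, a) = ((-416 + 4)*(-423 + d/d))/2 = (-412*(-423 + 1))/2 = (-412*(-422))/2 = (½)*173864 = 86932)
50525/G(-13 - 10*8, √(463 + u(16))) = 50525/86932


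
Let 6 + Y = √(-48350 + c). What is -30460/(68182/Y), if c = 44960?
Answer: 91380/34091 - 15230*I*√3390/34091 ≈ 2.6805 - 26.011*I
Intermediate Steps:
Y = -6 + I*√3390 (Y = -6 + √(-48350 + 44960) = -6 + √(-3390) = -6 + I*√3390 ≈ -6.0 + 58.224*I)
-30460/(68182/Y) = -30460/(68182/(-6 + I*√3390)) = -30460*(-3/34091 + I*√3390/68182) = -(-91380/34091 + 15230*I*√3390/34091) = 91380/34091 - 15230*I*√3390/34091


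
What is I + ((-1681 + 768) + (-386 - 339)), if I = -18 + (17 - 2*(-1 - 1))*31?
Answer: -1005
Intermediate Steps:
I = 633 (I = -18 + (17 - 2*(-2))*31 = -18 + (17 - 1*(-4))*31 = -18 + (17 + 4)*31 = -18 + 21*31 = -18 + 651 = 633)
I + ((-1681 + 768) + (-386 - 339)) = 633 + ((-1681 + 768) + (-386 - 339)) = 633 + (-913 - 725) = 633 - 1638 = -1005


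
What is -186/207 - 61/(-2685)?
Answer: -18029/20585 ≈ -0.87583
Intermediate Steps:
-186/207 - 61/(-2685) = -186*1/207 - 61*(-1/2685) = -62/69 + 61/2685 = -18029/20585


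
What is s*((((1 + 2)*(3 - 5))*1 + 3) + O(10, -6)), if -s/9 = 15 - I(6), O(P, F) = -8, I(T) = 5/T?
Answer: 2805/2 ≈ 1402.5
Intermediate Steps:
s = -255/2 (s = -9*(15 - 5/6) = -9*(15 - 1*⅚) = -9*(15 - ⅚) = -9*85/6 = -255/2 ≈ -127.50)
s*((((1 + 2)*(3 - 5))*1 + 3) + O(10, -6)) = -255*((((1 + 2)*(3 - 5))*1 + 3) - 8)/2 = -255*(((3*(-2))*1 + 3) - 8)/2 = -255*((-6*1 + 3) - 8)/2 = -255*((-6 + 3) - 8)/2 = -255*(-3 - 8)/2 = -255/2*(-11) = 2805/2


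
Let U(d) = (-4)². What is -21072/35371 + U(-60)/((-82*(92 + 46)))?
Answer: -59754172/100064559 ≈ -0.59716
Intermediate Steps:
U(d) = 16
-21072/35371 + U(-60)/((-82*(92 + 46))) = -21072/35371 + 16/((-82*(92 + 46))) = -21072*1/35371 + 16/((-82*138)) = -21072/35371 + 16/(-11316) = -21072/35371 + 16*(-1/11316) = -21072/35371 - 4/2829 = -59754172/100064559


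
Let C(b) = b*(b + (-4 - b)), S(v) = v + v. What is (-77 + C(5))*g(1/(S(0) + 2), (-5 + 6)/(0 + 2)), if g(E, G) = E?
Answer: -97/2 ≈ -48.500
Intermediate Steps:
S(v) = 2*v
C(b) = -4*b (C(b) = b*(-4) = -4*b)
(-77 + C(5))*g(1/(S(0) + 2), (-5 + 6)/(0 + 2)) = (-77 - 4*5)/(2*0 + 2) = (-77 - 20)/(0 + 2) = -97/2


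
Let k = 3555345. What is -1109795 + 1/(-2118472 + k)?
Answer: -1594634471034/1436873 ≈ -1.1098e+6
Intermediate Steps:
-1109795 + 1/(-2118472 + k) = -1109795 + 1/(-2118472 + 3555345) = -1109795 + 1/1436873 = -1594634471034/1436873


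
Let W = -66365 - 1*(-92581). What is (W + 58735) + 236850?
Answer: 321801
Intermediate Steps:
W = 26216 (W = -66365 + 92581 = 26216)
(W + 58735) + 236850 = (26216 + 58735) + 236850 = 84951 + 236850 = 321801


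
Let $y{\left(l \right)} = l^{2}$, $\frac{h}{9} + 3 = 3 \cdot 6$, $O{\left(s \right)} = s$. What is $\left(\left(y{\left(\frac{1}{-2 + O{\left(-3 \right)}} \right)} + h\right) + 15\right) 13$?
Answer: $\frac{48763}{25} \approx 1950.5$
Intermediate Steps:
$h = 135$ ($h = -27 + 9 \cdot 3 \cdot 6 = -27 + 9 \cdot 18 = -27 + 162 = 135$)
$\left(\left(y{\left(\frac{1}{-2 + O{\left(-3 \right)}} \right)} + h\right) + 15\right) 13 = \left(\left(\left(\frac{1}{-2 - 3}\right)^{2} + 135\right) + 15\right) 13 = \left(\left(\left(\frac{1}{-5}\right)^{2} + 135\right) + 15\right) 13 = \left(\left(\left(- \frac{1}{5}\right)^{2} + 135\right) + 15\right) 13 = \left(\left(\frac{1}{25} + 135\right) + 15\right) 13 = \left(\frac{3376}{25} + 15\right) 13 = \frac{3751}{25} \cdot 13 = \frac{48763}{25}$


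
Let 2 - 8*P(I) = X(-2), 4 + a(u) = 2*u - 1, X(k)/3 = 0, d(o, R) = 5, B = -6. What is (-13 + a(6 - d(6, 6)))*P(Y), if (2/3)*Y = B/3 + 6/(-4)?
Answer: -4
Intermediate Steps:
X(k) = 0 (X(k) = 3*0 = 0)
Y = -21/4 (Y = 3*(-6/3 + 6/(-4))/2 = 3*(-6*⅓ + 6*(-¼))/2 = 3*(-2 - 3/2)/2 = (3/2)*(-7/2) = -21/4 ≈ -5.2500)
a(u) = -5 + 2*u (a(u) = -4 + (2*u - 1) = -4 + (-1 + 2*u) = -5 + 2*u)
P(I) = ¼ (P(I) = ¼ - ⅛*0 = ¼ + 0 = ¼)
(-13 + a(6 - d(6, 6)))*P(Y) = (-13 + (-5 + 2*(6 - 1*5)))*(¼) = (-13 + (-5 + 2*(6 - 5)))*(¼) = (-13 + (-5 + 2*1))*(¼) = (-13 + (-5 + 2))*(¼) = (-13 - 3)*(¼) = -16*¼ = -4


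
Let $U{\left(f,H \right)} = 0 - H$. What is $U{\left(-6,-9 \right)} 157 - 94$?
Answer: $1319$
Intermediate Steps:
$U{\left(f,H \right)} = - H$
$U{\left(-6,-9 \right)} 157 - 94 = \left(-1\right) \left(-9\right) 157 - 94 = 9 \cdot 157 - 94 = 1413 - 94 = 1319$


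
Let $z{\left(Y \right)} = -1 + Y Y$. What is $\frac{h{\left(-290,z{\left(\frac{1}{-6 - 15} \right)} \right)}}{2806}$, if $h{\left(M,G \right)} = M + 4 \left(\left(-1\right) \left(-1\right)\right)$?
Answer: $- \frac{143}{1403} \approx -0.10192$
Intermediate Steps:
$z{\left(Y \right)} = -1 + Y^{2}$
$h{\left(M,G \right)} = 4 + M$ ($h{\left(M,G \right)} = M + 4 \cdot 1 = M + 4 = 4 + M$)
$\frac{h{\left(-290,z{\left(\frac{1}{-6 - 15} \right)} \right)}}{2806} = \frac{4 - 290}{2806} = \left(-286\right) \frac{1}{2806} = - \frac{143}{1403}$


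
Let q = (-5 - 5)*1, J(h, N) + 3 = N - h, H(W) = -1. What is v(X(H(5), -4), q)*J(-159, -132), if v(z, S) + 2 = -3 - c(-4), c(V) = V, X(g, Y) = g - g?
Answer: -24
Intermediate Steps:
X(g, Y) = 0
J(h, N) = -3 + N - h (J(h, N) = -3 + (N - h) = -3 + N - h)
q = -10 (q = -10*1 = -10)
v(z, S) = -1 (v(z, S) = -2 + (-3 - 1*(-4)) = -2 + (-3 + 4) = -2 + 1 = -1)
v(X(H(5), -4), q)*J(-159, -132) = -(-3 - 132 - 1*(-159)) = -(-3 - 132 + 159) = -1*24 = -24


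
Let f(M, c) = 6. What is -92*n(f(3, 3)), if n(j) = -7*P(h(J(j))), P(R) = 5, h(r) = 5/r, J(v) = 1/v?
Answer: 3220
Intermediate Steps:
n(j) = -35 (n(j) = -7*5 = -35)
-92*n(f(3, 3)) = -92*(-35) = 3220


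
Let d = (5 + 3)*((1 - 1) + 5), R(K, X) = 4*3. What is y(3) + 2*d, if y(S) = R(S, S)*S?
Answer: 116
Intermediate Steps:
R(K, X) = 12
y(S) = 12*S
d = 40 (d = 8*(0 + 5) = 8*5 = 40)
y(3) + 2*d = 12*3 + 2*40 = 36 + 80 = 116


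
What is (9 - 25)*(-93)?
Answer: 1488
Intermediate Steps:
(9 - 25)*(-93) = -16*(-93) = 1488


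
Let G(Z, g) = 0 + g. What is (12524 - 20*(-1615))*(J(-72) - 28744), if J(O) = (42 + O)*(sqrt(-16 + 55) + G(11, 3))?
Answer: -1292455216 - 1344720*sqrt(39) ≈ -1.3009e+9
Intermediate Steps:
G(Z, g) = g
J(O) = (3 + sqrt(39))*(42 + O) (J(O) = (42 + O)*(sqrt(-16 + 55) + 3) = (42 + O)*(sqrt(39) + 3) = (42 + O)*(3 + sqrt(39)) = (3 + sqrt(39))*(42 + O))
(12524 - 20*(-1615))*(J(-72) - 28744) = (12524 - 20*(-1615))*((126 + 3*(-72) + 42*sqrt(39) - 72*sqrt(39)) - 28744) = (12524 + 32300)*((126 - 216 + 42*sqrt(39) - 72*sqrt(39)) - 28744) = 44824*((-90 - 30*sqrt(39)) - 28744) = 44824*(-28834 - 30*sqrt(39)) = -1292455216 - 1344720*sqrt(39)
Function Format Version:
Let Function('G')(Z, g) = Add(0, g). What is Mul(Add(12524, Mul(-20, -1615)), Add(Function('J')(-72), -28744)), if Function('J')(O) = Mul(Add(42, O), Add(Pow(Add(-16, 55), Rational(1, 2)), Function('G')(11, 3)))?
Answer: Add(-1292455216, Mul(-1344720, Pow(39, Rational(1, 2)))) ≈ -1.3009e+9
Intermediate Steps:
Function('G')(Z, g) = g
Function('J')(O) = Mul(Add(3, Pow(39, Rational(1, 2))), Add(42, O)) (Function('J')(O) = Mul(Add(42, O), Add(Pow(Add(-16, 55), Rational(1, 2)), 3)) = Mul(Add(42, O), Add(Pow(39, Rational(1, 2)), 3)) = Mul(Add(42, O), Add(3, Pow(39, Rational(1, 2)))) = Mul(Add(3, Pow(39, Rational(1, 2))), Add(42, O)))
Mul(Add(12524, Mul(-20, -1615)), Add(Function('J')(-72), -28744)) = Mul(Add(12524, Mul(-20, -1615)), Add(Add(126, Mul(3, -72), Mul(42, Pow(39, Rational(1, 2))), Mul(-72, Pow(39, Rational(1, 2)))), -28744)) = Mul(Add(12524, 32300), Add(Add(126, -216, Mul(42, Pow(39, Rational(1, 2))), Mul(-72, Pow(39, Rational(1, 2)))), -28744)) = Mul(44824, Add(Add(-90, Mul(-30, Pow(39, Rational(1, 2)))), -28744)) = Mul(44824, Add(-28834, Mul(-30, Pow(39, Rational(1, 2))))) = Add(-1292455216, Mul(-1344720, Pow(39, Rational(1, 2))))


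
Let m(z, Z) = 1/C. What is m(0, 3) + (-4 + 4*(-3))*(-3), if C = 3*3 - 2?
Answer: 337/7 ≈ 48.143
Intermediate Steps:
C = 7 (C = 9 - 2 = 7)
m(z, Z) = ⅐ (m(z, Z) = 1/7 = ⅐)
m(0, 3) + (-4 + 4*(-3))*(-3) = ⅐ + (-4 + 4*(-3))*(-3) = ⅐ + (-4 - 12)*(-3) = ⅐ - 16*(-3) = ⅐ + 48 = 337/7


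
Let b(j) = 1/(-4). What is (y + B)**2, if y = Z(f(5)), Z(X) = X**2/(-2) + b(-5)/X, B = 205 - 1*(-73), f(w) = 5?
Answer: 28185481/400 ≈ 70464.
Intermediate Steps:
b(j) = -1/4
B = 278 (B = 205 + 73 = 278)
Z(X) = -X**2/2 - 1/(4*X) (Z(X) = X**2/(-2) - 1/(4*X) = X**2*(-1/2) - 1/(4*X) = -X**2/2 - 1/(4*X))
y = -251/20 (y = (1/4)*(-1 - 2*5**3)/5 = (1/4)*(1/5)*(-1 - 2*125) = (1/4)*(1/5)*(-1 - 250) = (1/4)*(1/5)*(-251) = -251/20 ≈ -12.550)
(y + B)**2 = (-251/20 + 278)**2 = (5309/20)**2 = 28185481/400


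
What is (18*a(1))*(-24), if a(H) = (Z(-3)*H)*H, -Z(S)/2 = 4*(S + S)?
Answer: -20736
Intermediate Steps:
Z(S) = -16*S (Z(S) = -8*(S + S) = -8*2*S = -16*S)
a(H) = 48*H² (a(H) = ((-16*(-3))*H)*H = (48*H)*H = 48*H²)
(18*a(1))*(-24) = (18*(48*1²))*(-24) = (18*(48*1))*(-24) = (18*48)*(-24) = 864*(-24) = -20736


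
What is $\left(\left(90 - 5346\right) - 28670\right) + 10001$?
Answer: $-23925$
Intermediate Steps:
$\left(\left(90 - 5346\right) - 28670\right) + 10001 = \left(-5256 - 28670\right) + 10001 = -33926 + 10001 = -23925$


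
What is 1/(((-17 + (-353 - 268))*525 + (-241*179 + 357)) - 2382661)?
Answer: -1/2760393 ≈ -3.6227e-7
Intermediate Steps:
1/(((-17 + (-353 - 268))*525 + (-241*179 + 357)) - 2382661) = 1/(((-17 - 621)*525 + (-43139 + 357)) - 2382661) = 1/((-638*525 - 42782) - 2382661) = 1/((-334950 - 42782) - 2382661) = 1/(-377732 - 2382661) = 1/(-2760393) = -1/2760393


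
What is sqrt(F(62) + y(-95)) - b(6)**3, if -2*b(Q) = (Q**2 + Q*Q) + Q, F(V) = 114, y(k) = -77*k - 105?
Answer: 59319 + 2*sqrt(1831) ≈ 59405.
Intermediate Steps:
y(k) = -105 - 77*k
b(Q) = -Q**2 - Q/2 (b(Q) = -((Q**2 + Q*Q) + Q)/2 = -((Q**2 + Q**2) + Q)/2 = -(2*Q**2 + Q)/2 = -(Q + 2*Q**2)/2 = -Q**2 - Q/2)
sqrt(F(62) + y(-95)) - b(6)**3 = sqrt(114 + (-105 - 77*(-95))) - (-1*6*(1/2 + 6))**3 = sqrt(114 + (-105 + 7315)) - (-1*6*13/2)**3 = sqrt(114 + 7210) - 1*(-39)**3 = sqrt(7324) - 1*(-59319) = 2*sqrt(1831) + 59319 = 59319 + 2*sqrt(1831)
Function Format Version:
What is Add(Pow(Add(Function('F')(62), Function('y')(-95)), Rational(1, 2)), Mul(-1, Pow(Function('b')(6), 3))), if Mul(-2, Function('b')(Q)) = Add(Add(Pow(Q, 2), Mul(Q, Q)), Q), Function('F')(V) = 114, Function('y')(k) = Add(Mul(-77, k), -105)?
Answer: Add(59319, Mul(2, Pow(1831, Rational(1, 2)))) ≈ 59405.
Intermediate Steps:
Function('y')(k) = Add(-105, Mul(-77, k))
Function('b')(Q) = Add(Mul(-1, Pow(Q, 2)), Mul(Rational(-1, 2), Q)) (Function('b')(Q) = Mul(Rational(-1, 2), Add(Add(Pow(Q, 2), Mul(Q, Q)), Q)) = Mul(Rational(-1, 2), Add(Add(Pow(Q, 2), Pow(Q, 2)), Q)) = Mul(Rational(-1, 2), Add(Mul(2, Pow(Q, 2)), Q)) = Mul(Rational(-1, 2), Add(Q, Mul(2, Pow(Q, 2)))) = Add(Mul(-1, Pow(Q, 2)), Mul(Rational(-1, 2), Q)))
Add(Pow(Add(Function('F')(62), Function('y')(-95)), Rational(1, 2)), Mul(-1, Pow(Function('b')(6), 3))) = Add(Pow(Add(114, Add(-105, Mul(-77, -95))), Rational(1, 2)), Mul(-1, Pow(Mul(-1, 6, Add(Rational(1, 2), 6)), 3))) = Add(Pow(Add(114, Add(-105, 7315)), Rational(1, 2)), Mul(-1, Pow(Mul(-1, 6, Rational(13, 2)), 3))) = Add(Pow(Add(114, 7210), Rational(1, 2)), Mul(-1, Pow(-39, 3))) = Add(Pow(7324, Rational(1, 2)), Mul(-1, -59319)) = Add(Mul(2, Pow(1831, Rational(1, 2))), 59319) = Add(59319, Mul(2, Pow(1831, Rational(1, 2))))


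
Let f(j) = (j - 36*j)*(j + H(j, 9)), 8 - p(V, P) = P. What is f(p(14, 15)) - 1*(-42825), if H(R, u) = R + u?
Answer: 41600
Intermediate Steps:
p(V, P) = 8 - P
f(j) = -35*j*(9 + 2*j) (f(j) = (j - 36*j)*(j + (j + 9)) = (-35*j)*(j + (9 + j)) = (-35*j)*(9 + 2*j) = -35*j*(9 + 2*j))
f(p(14, 15)) - 1*(-42825) = -35*(8 - 1*15)*(9 + 2*(8 - 1*15)) - 1*(-42825) = -35*(8 - 15)*(9 + 2*(8 - 15)) + 42825 = -35*(-7)*(9 + 2*(-7)) + 42825 = -35*(-7)*(9 - 14) + 42825 = -35*(-7)*(-5) + 42825 = -1225 + 42825 = 41600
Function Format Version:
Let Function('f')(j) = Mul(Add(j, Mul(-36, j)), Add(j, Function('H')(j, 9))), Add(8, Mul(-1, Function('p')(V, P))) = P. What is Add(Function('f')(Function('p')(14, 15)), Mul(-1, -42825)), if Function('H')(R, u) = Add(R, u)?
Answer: 41600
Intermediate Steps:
Function('p')(V, P) = Add(8, Mul(-1, P))
Function('f')(j) = Mul(-35, j, Add(9, Mul(2, j))) (Function('f')(j) = Mul(Add(j, Mul(-36, j)), Add(j, Add(j, 9))) = Mul(Mul(-35, j), Add(j, Add(9, j))) = Mul(Mul(-35, j), Add(9, Mul(2, j))) = Mul(-35, j, Add(9, Mul(2, j))))
Add(Function('f')(Function('p')(14, 15)), Mul(-1, -42825)) = Add(Mul(-35, Add(8, Mul(-1, 15)), Add(9, Mul(2, Add(8, Mul(-1, 15))))), Mul(-1, -42825)) = Add(Mul(-35, Add(8, -15), Add(9, Mul(2, Add(8, -15)))), 42825) = Add(Mul(-35, -7, Add(9, Mul(2, -7))), 42825) = Add(Mul(-35, -7, Add(9, -14)), 42825) = Add(Mul(-35, -7, -5), 42825) = Add(-1225, 42825) = 41600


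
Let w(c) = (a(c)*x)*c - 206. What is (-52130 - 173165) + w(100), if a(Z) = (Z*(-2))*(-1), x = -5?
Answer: -325501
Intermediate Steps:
a(Z) = 2*Z (a(Z) = -2*Z*(-1) = 2*Z)
w(c) = -206 - 10*c**2 (w(c) = ((2*c)*(-5))*c - 206 = (-10*c)*c - 206 = -10*c**2 - 206 = -206 - 10*c**2)
(-52130 - 173165) + w(100) = (-52130 - 173165) + (-206 - 10*100**2) = -225295 + (-206 - 10*10000) = -225295 + (-206 - 100000) = -225295 - 100206 = -325501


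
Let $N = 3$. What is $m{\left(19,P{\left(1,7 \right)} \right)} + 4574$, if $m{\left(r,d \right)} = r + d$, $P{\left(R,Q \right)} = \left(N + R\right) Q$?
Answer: $4621$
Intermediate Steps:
$P{\left(R,Q \right)} = Q \left(3 + R\right)$ ($P{\left(R,Q \right)} = \left(3 + R\right) Q = Q \left(3 + R\right)$)
$m{\left(r,d \right)} = d + r$
$m{\left(19,P{\left(1,7 \right)} \right)} + 4574 = \left(7 \left(3 + 1\right) + 19\right) + 4574 = \left(7 \cdot 4 + 19\right) + 4574 = \left(28 + 19\right) + 4574 = 47 + 4574 = 4621$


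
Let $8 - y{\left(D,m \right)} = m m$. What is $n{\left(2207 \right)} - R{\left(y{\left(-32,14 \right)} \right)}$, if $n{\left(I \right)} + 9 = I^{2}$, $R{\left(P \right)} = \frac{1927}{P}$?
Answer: $\frac{19483401}{4} \approx 4.8708 \cdot 10^{6}$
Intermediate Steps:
$y{\left(D,m \right)} = 8 - m^{2}$ ($y{\left(D,m \right)} = 8 - m m = 8 - m^{2}$)
$n{\left(I \right)} = -9 + I^{2}$
$n{\left(2207 \right)} - R{\left(y{\left(-32,14 \right)} \right)} = \left(-9 + 2207^{2}\right) - \frac{1927}{8 - 14^{2}} = \left(-9 + 4870849\right) - \frac{1927}{8 - 196} = 4870840 - \frac{1927}{8 - 196} = 4870840 - \frac{1927}{-188} = 4870840 - 1927 \left(- \frac{1}{188}\right) = 4870840 - - \frac{41}{4} = 4870840 + \frac{41}{4} = \frac{19483401}{4}$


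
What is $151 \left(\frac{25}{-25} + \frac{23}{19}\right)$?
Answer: $\frac{604}{19} \approx 31.789$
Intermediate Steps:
$151 \left(\frac{25}{-25} + \frac{23}{19}\right) = 151 \left(25 \left(- \frac{1}{25}\right) + 23 \cdot \frac{1}{19}\right) = 151 \left(-1 + \frac{23}{19}\right) = 151 \cdot \frac{4}{19} = \frac{604}{19}$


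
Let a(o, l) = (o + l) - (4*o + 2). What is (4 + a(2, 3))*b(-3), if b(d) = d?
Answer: 3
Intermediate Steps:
a(o, l) = -2 + l - 3*o (a(o, l) = (l + o) - (2 + 4*o) = (l + o) + (-2 - 4*o) = -2 + l - 3*o)
(4 + a(2, 3))*b(-3) = (4 + (-2 + 3 - 3*2))*(-3) = (4 + (-2 + 3 - 6))*(-3) = (4 - 5)*(-3) = -1*(-3) = 3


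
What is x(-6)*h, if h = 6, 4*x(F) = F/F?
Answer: 3/2 ≈ 1.5000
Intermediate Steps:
x(F) = ¼ (x(F) = (F/F)/4 = (¼)*1 = ¼)
x(-6)*h = (¼)*6 = 3/2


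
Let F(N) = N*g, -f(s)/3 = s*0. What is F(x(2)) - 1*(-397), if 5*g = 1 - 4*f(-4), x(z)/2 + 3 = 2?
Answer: 1983/5 ≈ 396.60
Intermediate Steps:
f(s) = 0 (f(s) = -3*s*0 = -3*0 = 0)
x(z) = -2 (x(z) = -6 + 2*2 = -6 + 4 = -2)
g = ⅕ (g = (1 - 4*0)/5 = (1 + 0)/5 = (⅕)*1 = ⅕ ≈ 0.20000)
F(N) = N/5 (F(N) = N*(⅕) = N/5)
F(x(2)) - 1*(-397) = (⅕)*(-2) - 1*(-397) = -⅖ + 397 = 1983/5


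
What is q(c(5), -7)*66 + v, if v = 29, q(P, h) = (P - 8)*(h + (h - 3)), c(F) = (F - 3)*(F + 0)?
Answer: -2215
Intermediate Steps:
c(F) = F*(-3 + F) (c(F) = (-3 + F)*F = F*(-3 + F))
q(P, h) = (-8 + P)*(-3 + 2*h) (q(P, h) = (-8 + P)*(h + (-3 + h)) = (-8 + P)*(-3 + 2*h))
q(c(5), -7)*66 + v = (24 - 16*(-7) - 15*(-3 + 5) + 2*(5*(-3 + 5))*(-7))*66 + 29 = (24 + 112 - 15*2 + 2*(5*2)*(-7))*66 + 29 = (24 + 112 - 3*10 + 2*10*(-7))*66 + 29 = (24 + 112 - 30 - 140)*66 + 29 = -34*66 + 29 = -2244 + 29 = -2215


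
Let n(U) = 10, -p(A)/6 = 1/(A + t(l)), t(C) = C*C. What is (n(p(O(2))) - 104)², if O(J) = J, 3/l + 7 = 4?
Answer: 8836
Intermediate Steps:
l = -1 (l = 3/(-7 + 4) = 3/(-3) = 3*(-⅓) = -1)
t(C) = C²
p(A) = -6/(1 + A) (p(A) = -6/(A + (-1)²) = -6/(A + 1) = -6/(1 + A))
(n(p(O(2))) - 104)² = (10 - 104)² = (-94)² = 8836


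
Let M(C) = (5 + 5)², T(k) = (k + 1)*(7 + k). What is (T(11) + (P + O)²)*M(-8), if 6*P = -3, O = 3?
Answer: 22225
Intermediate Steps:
P = -½ (P = (⅙)*(-3) = -½ ≈ -0.50000)
T(k) = (1 + k)*(7 + k)
M(C) = 100 (M(C) = 10² = 100)
(T(11) + (P + O)²)*M(-8) = ((7 + 11² + 8*11) + (-½ + 3)²)*100 = ((7 + 121 + 88) + (5/2)²)*100 = (216 + 25/4)*100 = (889/4)*100 = 22225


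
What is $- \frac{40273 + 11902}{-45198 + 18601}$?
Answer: $\frac{52175}{26597} \approx 1.9617$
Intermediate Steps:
$- \frac{40273 + 11902}{-45198 + 18601} = - \frac{52175}{-26597} = - \frac{52175 \left(-1\right)}{26597} = \left(-1\right) \left(- \frac{52175}{26597}\right) = \frac{52175}{26597}$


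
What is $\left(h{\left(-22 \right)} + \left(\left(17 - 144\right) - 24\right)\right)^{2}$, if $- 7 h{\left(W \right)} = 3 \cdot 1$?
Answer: $\frac{1123600}{49} \approx 22931.0$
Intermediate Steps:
$h{\left(W \right)} = - \frac{3}{7}$ ($h{\left(W \right)} = - \frac{3 \cdot 1}{7} = \left(- \frac{1}{7}\right) 3 = - \frac{3}{7}$)
$\left(h{\left(-22 \right)} + \left(\left(17 - 144\right) - 24\right)\right)^{2} = \left(- \frac{3}{7} + \left(\left(17 - 144\right) - 24\right)\right)^{2} = \left(- \frac{3}{7} - 151\right)^{2} = \left(- \frac{1060}{7}\right)^{2} = \frac{1123600}{49}$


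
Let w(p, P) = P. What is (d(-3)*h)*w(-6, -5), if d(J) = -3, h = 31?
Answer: 465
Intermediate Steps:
(d(-3)*h)*w(-6, -5) = -3*31*(-5) = -93*(-5) = 465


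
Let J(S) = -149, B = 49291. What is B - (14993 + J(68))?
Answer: 34447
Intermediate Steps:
B - (14993 + J(68)) = 49291 - (14993 - 149) = 49291 - 1*14844 = 49291 - 14844 = 34447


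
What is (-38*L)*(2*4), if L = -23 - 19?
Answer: 12768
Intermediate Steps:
L = -42
(-38*L)*(2*4) = (-38*(-42))*(2*4) = 1596*8 = 12768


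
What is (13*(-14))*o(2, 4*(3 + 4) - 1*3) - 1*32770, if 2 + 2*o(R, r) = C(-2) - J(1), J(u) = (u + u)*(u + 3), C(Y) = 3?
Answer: -32133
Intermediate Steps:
J(u) = 2*u*(3 + u) (J(u) = (2*u)*(3 + u) = 2*u*(3 + u))
o(R, r) = -7/2 (o(R, r) = -1 + (3 - 2*(3 + 1))/2 = -1 + (3 - 2*4)/2 = -1 + (3 - 1*8)/2 = -1 + (3 - 8)/2 = -1 + (½)*(-5) = -1 - 5/2 = -7/2)
(13*(-14))*o(2, 4*(3 + 4) - 1*3) - 1*32770 = (13*(-14))*(-7/2) - 1*32770 = -182*(-7/2) - 32770 = 637 - 32770 = -32133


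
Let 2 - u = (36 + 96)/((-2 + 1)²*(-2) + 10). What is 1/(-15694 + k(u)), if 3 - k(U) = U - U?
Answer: -1/15691 ≈ -6.3731e-5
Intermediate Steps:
u = -29/2 (u = 2 - (36 + 96)/((-2 + 1)²*(-2) + 10) = 2 - 132/((-1)²*(-2) + 10) = 2 - 132/(1*(-2) + 10) = 2 - 132/(-2 + 10) = 2 - 132/8 = 2 - 1*33/2 = 2 - 33/2 = -29/2 ≈ -14.500)
k(U) = 3 (k(U) = 3 - (U - U) = 3 - 1*0 = 3 + 0 = 3)
1/(-15694 + k(u)) = 1/(-15694 + 3) = 1/(-15691) = -1/15691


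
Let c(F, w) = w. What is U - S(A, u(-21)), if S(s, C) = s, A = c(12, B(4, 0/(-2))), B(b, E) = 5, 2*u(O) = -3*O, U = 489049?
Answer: 489044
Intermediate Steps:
u(O) = -3*O/2 (u(O) = (-3*O)/2 = -3*O/2)
A = 5
U - S(A, u(-21)) = 489049 - 1*5 = 489049 - 5 = 489044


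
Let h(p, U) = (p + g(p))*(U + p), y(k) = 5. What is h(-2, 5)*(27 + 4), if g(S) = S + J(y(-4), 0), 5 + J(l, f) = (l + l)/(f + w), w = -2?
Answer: -1302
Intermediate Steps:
J(l, f) = -5 + 2*l/(-2 + f) (J(l, f) = -5 + (l + l)/(f - 2) = -5 + (2*l)/(-2 + f) = -5 + 2*l/(-2 + f))
g(S) = -10 + S (g(S) = S + (10 - 5*0 + 2*5)/(-2 + 0) = S + (10 + 0 + 10)/(-2) = S - ½*20 = S - 10 = -10 + S)
h(p, U) = (-10 + 2*p)*(U + p) (h(p, U) = (p + (-10 + p))*(U + p) = (-10 + 2*p)*(U + p))
h(-2, 5)*(27 + 4) = (-10*5 - 10*(-2) + 2*(-2)² + 2*5*(-2))*(27 + 4) = (-50 + 20 + 2*4 - 20)*31 = (-50 + 20 + 8 - 20)*31 = -42*31 = -1302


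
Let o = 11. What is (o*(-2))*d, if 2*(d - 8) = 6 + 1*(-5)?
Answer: -187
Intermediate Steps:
d = 17/2 (d = 8 + (6 + 1*(-5))/2 = 8 + (6 - 5)/2 = 8 + (½)*1 = 8 + ½ = 17/2 ≈ 8.5000)
(o*(-2))*d = (11*(-2))*(17/2) = -22*17/2 = -187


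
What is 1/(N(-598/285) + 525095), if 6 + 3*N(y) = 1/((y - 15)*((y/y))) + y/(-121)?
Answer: 45830565/24065308238984 ≈ 1.9044e-6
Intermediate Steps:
N(y) = -2 - y/363 + 1/(3*(-15 + y)) (N(y) = -2 + (1/((y - 15)*((y/y))) + y/(-121))/3 = -2 + (1/((-15 + y)*1) + y*(-1/121))/3 = -2 + (1/(-15 + y) - y/121)/3 = -2 + (-y/363 + 1/(3*(-15 + y))) = -2 - y/363 + 1/(3*(-15 + y)))
1/(N(-598/285) + 525095) = 1/((11011 - (-598/285)² - (-425178)/285)/(363*(-15 - 598/285)) + 525095) = 1/((11011 - (-598*1/285)² - (-425178)/285)/(363*(-15 - 598*1/285)) + 525095) = 1/((11011 - (-598/285)² - 711*(-598/285))/(363*(-15 - 598/285)) + 525095) = 1/((11011 - 1*357604/81225 + 141726/95)/(363*(-4873/285)) + 525095) = 1/((1/363)*(-285/4873)*(11011 - 357604/81225 + 141726/95) + 525095) = 1/((1/363)*(-285/4873)*(1015186601/81225) + 525095) = 1/(-92289691/45830565 + 525095) = 1/(24065308238984/45830565) = 45830565/24065308238984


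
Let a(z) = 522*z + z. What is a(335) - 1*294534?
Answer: -119329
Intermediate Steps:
a(z) = 523*z
a(335) - 1*294534 = 523*335 - 1*294534 = 175205 - 294534 = -119329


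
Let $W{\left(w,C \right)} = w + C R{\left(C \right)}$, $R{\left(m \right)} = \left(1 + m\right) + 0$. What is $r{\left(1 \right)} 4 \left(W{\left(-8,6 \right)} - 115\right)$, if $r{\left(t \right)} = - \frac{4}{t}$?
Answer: $1296$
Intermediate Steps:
$R{\left(m \right)} = 1 + m$
$W{\left(w,C \right)} = w + C \left(1 + C\right)$
$r{\left(1 \right)} 4 \left(W{\left(-8,6 \right)} - 115\right) = - \frac{4}{1} \cdot 4 \left(\left(-8 + 6 \left(1 + 6\right)\right) - 115\right) = \left(-4\right) 1 \cdot 4 \left(\left(-8 + 6 \cdot 7\right) - 115\right) = \left(-4\right) 4 \left(\left(-8 + 42\right) - 115\right) = - 16 \left(34 - 115\right) = \left(-16\right) \left(-81\right) = 1296$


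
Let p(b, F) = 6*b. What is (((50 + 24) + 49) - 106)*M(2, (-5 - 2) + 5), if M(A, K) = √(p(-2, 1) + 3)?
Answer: 51*I ≈ 51.0*I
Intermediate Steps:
M(A, K) = 3*I (M(A, K) = √(6*(-2) + 3) = √(-12 + 3) = √(-9) = 3*I)
(((50 + 24) + 49) - 106)*M(2, (-5 - 2) + 5) = (((50 + 24) + 49) - 106)*(3*I) = ((74 + 49) - 106)*(3*I) = (123 - 106)*(3*I) = 17*(3*I) = 51*I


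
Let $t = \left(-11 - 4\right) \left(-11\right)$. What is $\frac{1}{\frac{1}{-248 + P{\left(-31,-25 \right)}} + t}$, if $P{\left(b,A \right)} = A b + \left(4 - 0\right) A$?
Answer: $\frac{427}{70456} \approx 0.0060605$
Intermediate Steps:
$P{\left(b,A \right)} = 4 A + A b$ ($P{\left(b,A \right)} = A b + \left(4 + 0\right) A = A b + 4 A = 4 A + A b$)
$t = 165$ ($t = \left(-15\right) \left(-11\right) = 165$)
$\frac{1}{\frac{1}{-248 + P{\left(-31,-25 \right)}} + t} = \frac{1}{\frac{1}{-248 - 25 \left(4 - 31\right)} + 165} = \frac{1}{\frac{1}{-248 - -675} + 165} = \frac{1}{\frac{1}{-248 + 675} + 165} = \frac{1}{\frac{1}{427} + 165} = \frac{1}{\frac{70456}{427}} = \frac{427}{70456}$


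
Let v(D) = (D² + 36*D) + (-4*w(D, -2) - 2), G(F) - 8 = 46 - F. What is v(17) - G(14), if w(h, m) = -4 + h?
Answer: 807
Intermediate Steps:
G(F) = 54 - F (G(F) = 8 + (46 - F) = 54 - F)
v(D) = 14 + D² + 32*D (v(D) = (D² + 36*D) + (-4*(-4 + D) - 2) = (D² + 36*D) + ((16 - 4*D) - 2) = (D² + 36*D) + (14 - 4*D) = 14 + D² + 32*D)
v(17) - G(14) = (14 + 17² + 32*17) - (54 - 1*14) = (14 + 289 + 544) - (54 - 14) = 847 - 1*40 = 847 - 40 = 807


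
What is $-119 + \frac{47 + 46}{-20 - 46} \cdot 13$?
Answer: $- \frac{3021}{22} \approx -137.32$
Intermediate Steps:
$-119 + \frac{47 + 46}{-20 - 46} \cdot 13 = -119 + \frac{93}{-66} \cdot 13 = -119 + 93 \left(- \frac{1}{66}\right) 13 = -119 - \frac{403}{22} = - \frac{3021}{22}$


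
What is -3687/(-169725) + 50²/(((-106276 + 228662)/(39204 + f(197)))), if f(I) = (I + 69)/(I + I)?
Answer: 546198422589559/682012813075 ≈ 800.86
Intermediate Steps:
f(I) = (69 + I)/(2*I) (f(I) = (69 + I)/((2*I)) = (69 + I)*(1/(2*I)) = (69 + I)/(2*I))
-3687/(-169725) + 50²/(((-106276 + 228662)/(39204 + f(197)))) = -3687/(-169725) + 50²/(((-106276 + 228662)/(39204 + (½)*(69 + 197)/197))) = -3687*(-1/169725) + 2500/((122386/(39204 + (½)*(1/197)*266))) = 1229/56575 + 2500/((122386/(39204 + 133/197))) = 1229/56575 + 2500/((122386/(7723321/197))) = 1229/56575 + 2500/((122386*(197/7723321))) = 1229/56575 + 2500/(24110042/7723321) = 1229/56575 + 2500*(7723321/24110042) = 1229/56575 + 9654151250/12055021 = 546198422589559/682012813075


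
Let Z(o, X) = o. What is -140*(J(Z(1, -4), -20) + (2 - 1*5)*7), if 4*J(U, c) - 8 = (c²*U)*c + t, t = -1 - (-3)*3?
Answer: 282380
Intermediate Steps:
t = 8 (t = -1 - 1*(-9) = -1 + 9 = 8)
J(U, c) = 4 + U*c³/4 (J(U, c) = 2 + ((c²*U)*c + 8)/4 = 2 + ((U*c²)*c + 8)/4 = 2 + (U*c³ + 8)/4 = 2 + (8 + U*c³)/4 = 2 + (2 + U*c³/4) = 4 + U*c³/4)
-140*(J(Z(1, -4), -20) + (2 - 1*5)*7) = -140*((4 + (¼)*1*(-20)³) + (2 - 1*5)*7) = -140*((4 + (¼)*1*(-8000)) + (2 - 5)*7) = -140*((4 - 2000) - 3*7) = -140*(-1996 - 21) = -140*(-2017) = 282380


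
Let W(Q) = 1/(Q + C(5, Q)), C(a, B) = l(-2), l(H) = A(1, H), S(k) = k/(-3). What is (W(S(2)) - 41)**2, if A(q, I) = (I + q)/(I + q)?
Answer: 1444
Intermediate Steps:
S(k) = -k/3 (S(k) = k*(-1/3) = -k/3)
A(q, I) = 1
l(H) = 1
C(a, B) = 1
W(Q) = 1/(1 + Q) (W(Q) = 1/(Q + 1) = 1/(1 + Q))
(W(S(2)) - 41)**2 = (1/(1 - 1/3*2) - 41)**2 = (1/(1 - 2/3) - 41)**2 = (1/(1/3) - 41)**2 = (3 - 41)**2 = (-38)**2 = 1444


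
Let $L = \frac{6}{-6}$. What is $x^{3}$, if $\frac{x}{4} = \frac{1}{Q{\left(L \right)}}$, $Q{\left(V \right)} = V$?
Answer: $-64$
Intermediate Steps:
$L = -1$ ($L = 6 \left(- \frac{1}{6}\right) = -1$)
$x = -4$ ($x = \frac{4}{-1} = 4 \left(-1\right) = -4$)
$x^{3} = \left(-4\right)^{3} = -64$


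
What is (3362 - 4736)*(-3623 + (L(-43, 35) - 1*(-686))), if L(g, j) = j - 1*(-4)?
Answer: 3981852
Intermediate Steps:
L(g, j) = 4 + j (L(g, j) = j + 4 = 4 + j)
(3362 - 4736)*(-3623 + (L(-43, 35) - 1*(-686))) = (3362 - 4736)*(-3623 + ((4 + 35) - 1*(-686))) = -1374*(-3623 + (39 + 686)) = -1374*(-3623 + 725) = -1374*(-2898) = 3981852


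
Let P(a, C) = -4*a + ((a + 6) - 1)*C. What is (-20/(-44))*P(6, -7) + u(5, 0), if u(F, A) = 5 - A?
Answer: -450/11 ≈ -40.909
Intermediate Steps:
P(a, C) = -4*a + C*(5 + a) (P(a, C) = -4*a + ((6 + a) - 1)*C = -4*a + (5 + a)*C = -4*a + C*(5 + a))
(-20/(-44))*P(6, -7) + u(5, 0) = (-20/(-44))*(-4*6 + 5*(-7) - 7*6) + (5 - 1*0) = (-20*(-1/44))*(-24 - 35 - 42) + (5 + 0) = (5/11)*(-101) + 5 = -505/11 + 5 = -450/11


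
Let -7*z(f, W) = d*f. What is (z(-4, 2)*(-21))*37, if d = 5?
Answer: -2220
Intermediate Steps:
z(f, W) = -5*f/7
(z(-4, 2)*(-21))*37 = (-5/7*(-4)*(-21))*37 = ((20/7)*(-21))*37 = -60*37 = -2220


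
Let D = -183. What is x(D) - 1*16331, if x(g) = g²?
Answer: 17158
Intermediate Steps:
x(D) - 1*16331 = (-183)² - 1*16331 = 33489 - 16331 = 17158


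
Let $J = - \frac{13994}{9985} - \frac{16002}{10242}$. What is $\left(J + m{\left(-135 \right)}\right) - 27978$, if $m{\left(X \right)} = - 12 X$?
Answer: $- \frac{149768893721}{5681465} \approx -26361.0$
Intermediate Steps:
$J = - \frac{16839251}{5681465}$ ($J = \left(-13994\right) \frac{1}{9985} - \frac{889}{569} = - \frac{13994}{9985} - \frac{889}{569} = - \frac{16839251}{5681465} \approx -2.9639$)
$\left(J + m{\left(-135 \right)}\right) - 27978 = \left(- \frac{16839251}{5681465} - -1620\right) - 27978 = \left(- \frac{16839251}{5681465} + 1620\right) - 27978 = \frac{9187134049}{5681465} - 27978 = - \frac{149768893721}{5681465}$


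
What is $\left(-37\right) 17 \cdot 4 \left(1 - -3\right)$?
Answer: $-10064$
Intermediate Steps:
$\left(-37\right) 17 \cdot 4 \left(1 - -3\right) = - 629 \cdot 4 \left(1 + 3\right) = - 629 \cdot 4 \cdot 4 = \left(-629\right) 16 = -10064$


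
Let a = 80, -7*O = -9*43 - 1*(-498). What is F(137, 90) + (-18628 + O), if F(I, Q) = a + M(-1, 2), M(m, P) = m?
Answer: -129954/7 ≈ -18565.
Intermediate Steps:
O = -111/7 (O = -(-9*43 - 1*(-498))/7 = -(-387 + 498)/7 = -1/7*111 = -111/7 ≈ -15.857)
F(I, Q) = 79 (F(I, Q) = 80 - 1 = 79)
F(137, 90) + (-18628 + O) = 79 + (-18628 - 111/7) = 79 - 130507/7 = -129954/7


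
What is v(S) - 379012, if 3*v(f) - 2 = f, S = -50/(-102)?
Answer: -57988709/153 ≈ -3.7901e+5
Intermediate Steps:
S = 25/51 (S = -50*(-1/102) = 25/51 ≈ 0.49020)
v(f) = 2/3 + f/3
v(S) - 379012 = (2/3 + (1/3)*(25/51)) - 379012 = (2/3 + 25/153) - 379012 = 127/153 - 379012 = -57988709/153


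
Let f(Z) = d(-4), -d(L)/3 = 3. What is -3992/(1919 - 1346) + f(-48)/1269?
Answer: -62605/8977 ≈ -6.9739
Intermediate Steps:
d(L) = -9 (d(L) = -3*3 = -9)
f(Z) = -9
-3992/(1919 - 1346) + f(-48)/1269 = -3992/(1919 - 1346) - 9/1269 = -3992/573 - 9*1/1269 = -3992*1/573 - 1/141 = -3992/573 - 1/141 = -62605/8977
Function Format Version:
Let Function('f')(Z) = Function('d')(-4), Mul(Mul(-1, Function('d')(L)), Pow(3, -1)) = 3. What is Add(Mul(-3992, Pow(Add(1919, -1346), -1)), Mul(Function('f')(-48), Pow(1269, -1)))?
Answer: Rational(-62605, 8977) ≈ -6.9739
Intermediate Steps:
Function('d')(L) = -9 (Function('d')(L) = Mul(-3, 3) = -9)
Function('f')(Z) = -9
Add(Mul(-3992, Pow(Add(1919, -1346), -1)), Mul(Function('f')(-48), Pow(1269, -1))) = Add(Mul(-3992, Pow(Add(1919, -1346), -1)), Mul(-9, Pow(1269, -1))) = Add(Mul(-3992, Pow(573, -1)), Mul(-9, Rational(1, 1269))) = Add(Mul(-3992, Rational(1, 573)), Rational(-1, 141)) = Add(Rational(-3992, 573), Rational(-1, 141)) = Rational(-62605, 8977)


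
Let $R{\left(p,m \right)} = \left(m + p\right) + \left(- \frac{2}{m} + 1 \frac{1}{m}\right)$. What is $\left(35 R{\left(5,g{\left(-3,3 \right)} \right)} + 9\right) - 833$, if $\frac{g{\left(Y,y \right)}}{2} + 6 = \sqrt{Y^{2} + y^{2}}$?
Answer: $- \frac{6379}{6} + \frac{2555 \sqrt{2}}{12} \approx -762.06$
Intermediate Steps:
$g{\left(Y,y \right)} = -12 + 2 \sqrt{Y^{2} + y^{2}}$
$R{\left(p,m \right)} = m + p - \frac{1}{m}$ ($R{\left(p,m \right)} = \left(m + p\right) + \left(- \frac{2}{m} + \frac{1}{m}\right) = \left(m + p\right) - \frac{1}{m} = m + p - \frac{1}{m}$)
$\left(35 R{\left(5,g{\left(-3,3 \right)} \right)} + 9\right) - 833 = \left(35 \left(\left(-12 + 2 \sqrt{\left(-3\right)^{2} + 3^{2}}\right) + 5 - \frac{1}{-12 + 2 \sqrt{\left(-3\right)^{2} + 3^{2}}}\right) + 9\right) - 833 = \left(35 \left(\left(-12 + 2 \sqrt{9 + 9}\right) + 5 - \frac{1}{-12 + 2 \sqrt{9 + 9}}\right) + 9\right) - 833 = \left(35 \left(\left(-12 + 2 \sqrt{18}\right) + 5 - \frac{1}{-12 + 2 \sqrt{18}}\right) + 9\right) - 833 = \left(35 \left(\left(-12 + 2 \cdot 3 \sqrt{2}\right) + 5 - \frac{1}{-12 + 2 \cdot 3 \sqrt{2}}\right) + 9\right) - 833 = \left(35 \left(\left(-12 + 6 \sqrt{2}\right) + 5 - \frac{1}{-12 + 6 \sqrt{2}}\right) + 9\right) - 833 = \left(35 \left(-7 - \frac{1}{-12 + 6 \sqrt{2}} + 6 \sqrt{2}\right) + 9\right) - 833 = \left(\left(-245 - \frac{35}{-12 + 6 \sqrt{2}} + 210 \sqrt{2}\right) + 9\right) - 833 = \left(-236 - \frac{35}{-12 + 6 \sqrt{2}} + 210 \sqrt{2}\right) - 833 = -1069 - \frac{35}{-12 + 6 \sqrt{2}} + 210 \sqrt{2}$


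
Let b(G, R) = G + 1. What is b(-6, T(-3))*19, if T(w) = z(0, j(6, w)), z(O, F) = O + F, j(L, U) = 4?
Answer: -95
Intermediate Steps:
z(O, F) = F + O
T(w) = 4 (T(w) = 4 + 0 = 4)
b(G, R) = 1 + G
b(-6, T(-3))*19 = (1 - 6)*19 = -5*19 = -95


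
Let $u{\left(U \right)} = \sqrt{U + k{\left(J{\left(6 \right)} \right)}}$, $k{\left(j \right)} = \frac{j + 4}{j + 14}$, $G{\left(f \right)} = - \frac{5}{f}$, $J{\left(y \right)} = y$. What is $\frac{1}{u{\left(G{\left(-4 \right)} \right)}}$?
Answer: $\frac{2 \sqrt{7}}{7} \approx 0.75593$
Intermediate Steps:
$k{\left(j \right)} = \frac{4 + j}{14 + j}$
$u{\left(U \right)} = \sqrt{\frac{1}{2} + U}$ ($u{\left(U \right)} = \sqrt{U + \frac{4 + 6}{14 + 6}} = \sqrt{U + \frac{1}{20} \cdot 10} = \sqrt{U + \frac{1}{2}} = \sqrt{\frac{1}{2} + U}$)
$\frac{1}{u{\left(G{\left(-4 \right)} \right)}} = \frac{1}{\frac{1}{2} \sqrt{2 + 4 \left(- \frac{5}{-4}\right)}} = \frac{1}{\frac{1}{2} \sqrt{2 + 4 \left(\left(-5\right) \left(- \frac{1}{4}\right)\right)}} = \frac{1}{\frac{1}{2} \sqrt{2 + 4 \cdot \frac{5}{4}}} = \frac{1}{\frac{1}{2} \sqrt{2 + 5}} = \frac{1}{\frac{1}{2} \sqrt{7}} = \frac{2 \sqrt{7}}{7}$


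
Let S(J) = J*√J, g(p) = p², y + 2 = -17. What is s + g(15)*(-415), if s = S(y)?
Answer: -93375 - 19*I*√19 ≈ -93375.0 - 82.819*I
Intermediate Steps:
y = -19 (y = -2 - 17 = -19)
S(J) = J^(3/2)
s = -19*I*√19 (s = (-19)^(3/2) = -19*I*√19 ≈ -82.819*I)
s + g(15)*(-415) = -19*I*√19 + 15²*(-415) = -19*I*√19 + 225*(-415) = -19*I*√19 - 93375 = -93375 - 19*I*√19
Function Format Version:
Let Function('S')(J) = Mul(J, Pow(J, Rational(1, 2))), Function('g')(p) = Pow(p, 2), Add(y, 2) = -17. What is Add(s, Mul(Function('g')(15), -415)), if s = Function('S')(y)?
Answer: Add(-93375, Mul(-19, I, Pow(19, Rational(1, 2)))) ≈ Add(-93375., Mul(-82.819, I))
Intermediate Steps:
y = -19 (y = Add(-2, -17) = -19)
Function('S')(J) = Pow(J, Rational(3, 2))
s = Mul(-19, I, Pow(19, Rational(1, 2))) (s = Pow(-19, Rational(3, 2)) = Mul(-19, I, Pow(19, Rational(1, 2))) ≈ Mul(-82.819, I))
Add(s, Mul(Function('g')(15), -415)) = Add(Mul(-19, I, Pow(19, Rational(1, 2))), Mul(Pow(15, 2), -415)) = Add(Mul(-19, I, Pow(19, Rational(1, 2))), Mul(225, -415)) = Add(Mul(-19, I, Pow(19, Rational(1, 2))), -93375) = Add(-93375, Mul(-19, I, Pow(19, Rational(1, 2))))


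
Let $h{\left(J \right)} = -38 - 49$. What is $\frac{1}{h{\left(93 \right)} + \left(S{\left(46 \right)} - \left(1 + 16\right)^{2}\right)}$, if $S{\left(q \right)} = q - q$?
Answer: $- \frac{1}{376} \approx -0.0026596$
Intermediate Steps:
$S{\left(q \right)} = 0$
$h{\left(J \right)} = -87$ ($h{\left(J \right)} = -38 - 49 = -87$)
$\frac{1}{h{\left(93 \right)} + \left(S{\left(46 \right)} - \left(1 + 16\right)^{2}\right)} = \frac{1}{-87 + \left(0 - \left(1 + 16\right)^{2}\right)} = \frac{1}{-87 + \left(0 - 17^{2}\right)} = \frac{1}{-87 + \left(0 - 289\right)} = \frac{1}{-87 - 289} = \frac{1}{-376} = - \frac{1}{376}$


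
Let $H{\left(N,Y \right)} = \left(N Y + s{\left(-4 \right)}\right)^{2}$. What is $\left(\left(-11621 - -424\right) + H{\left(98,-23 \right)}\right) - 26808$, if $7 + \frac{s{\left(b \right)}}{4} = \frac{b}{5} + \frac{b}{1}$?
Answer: $\frac{131437911}{25} \approx 5.2575 \cdot 10^{6}$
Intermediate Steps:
$s{\left(b \right)} = -28 + \frac{24 b}{5}$ ($s{\left(b \right)} = -28 + 4 \left(\frac{b}{5} + \frac{b}{1}\right) = -28 + 4 \left(b \frac{1}{5} + b 1\right) = -28 + 4 \left(\frac{b}{5} + b\right) = -28 + 4 \frac{6 b}{5} = -28 + \frac{24 b}{5}$)
$H{\left(N,Y \right)} = \left(- \frac{236}{5} + N Y\right)^{2}$ ($H{\left(N,Y \right)} = \left(N Y + \left(-28 + \frac{24}{5} \left(-4\right)\right)\right)^{2} = \left(N Y - \frac{236}{5}\right)^{2} = \left(- \frac{236}{5} + N Y\right)^{2}$)
$\left(\left(-11621 - -424\right) + H{\left(98,-23 \right)}\right) - 26808 = \left(\left(-11621 - -424\right) + \frac{\left(-236 + 5 \cdot 98 \left(-23\right)\right)^{2}}{25}\right) - 26808 = \left(\left(-11621 + 424\right) + \frac{\left(-236 - 11270\right)^{2}}{25}\right) - 26808 = \left(-11197 + \frac{\left(-11506\right)^{2}}{25}\right) - 26808 = \left(-11197 + \frac{1}{25} \cdot 132388036\right) - 26808 = \left(-11197 + \frac{132388036}{25}\right) - 26808 = \frac{132108111}{25} - 26808 = \frac{131437911}{25}$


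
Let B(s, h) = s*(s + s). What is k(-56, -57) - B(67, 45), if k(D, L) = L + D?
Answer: -9091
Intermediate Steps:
B(s, h) = 2*s² (B(s, h) = s*(2*s) = 2*s²)
k(D, L) = D + L
k(-56, -57) - B(67, 45) = (-56 - 57) - 2*67² = -113 - 2*4489 = -113 - 1*8978 = -113 - 8978 = -9091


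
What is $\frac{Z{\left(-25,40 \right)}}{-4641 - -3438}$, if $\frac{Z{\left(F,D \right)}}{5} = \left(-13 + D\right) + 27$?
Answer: $- \frac{90}{401} \approx -0.22444$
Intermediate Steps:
$Z{\left(F,D \right)} = 70 + 5 D$ ($Z{\left(F,D \right)} = 5 \left(\left(-13 + D\right) + 27\right) = 5 \left(14 + D\right) = 70 + 5 D$)
$\frac{Z{\left(-25,40 \right)}}{-4641 - -3438} = \frac{70 + 5 \cdot 40}{-4641 - -3438} = \frac{70 + 200}{-4641 + 3438} = \frac{270}{-1203} = 270 \left(- \frac{1}{1203}\right) = - \frac{90}{401}$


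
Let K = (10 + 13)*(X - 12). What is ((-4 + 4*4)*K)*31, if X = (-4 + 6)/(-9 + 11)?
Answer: -94116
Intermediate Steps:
X = 1 (X = 2/2 = 2*(½) = 1)
K = -253 (K = (10 + 13)*(1 - 12) = 23*(-11) = -253)
((-4 + 4*4)*K)*31 = ((-4 + 4*4)*(-253))*31 = ((-4 + 16)*(-253))*31 = (12*(-253))*31 = -3036*31 = -94116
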